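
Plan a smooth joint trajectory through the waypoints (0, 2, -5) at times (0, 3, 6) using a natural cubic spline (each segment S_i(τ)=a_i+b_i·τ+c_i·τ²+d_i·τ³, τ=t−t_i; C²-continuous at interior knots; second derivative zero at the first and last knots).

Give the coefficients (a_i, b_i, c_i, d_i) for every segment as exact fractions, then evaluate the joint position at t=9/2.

  seg 0: a=0 b=17/12 c=0 d=-1/12
  seg 1: a=2 b=-5/6 c=-3/4 d=1/12
S(9/2) = -21/32

Δ: Δ0=2/3, Δ1=-7/3
row 1: diag=12, rhs=-18; c'=1/4, d'=-3/2
back: M1=-3/2
M: M0=0, M1=-3/2, M2=0
seg 0: a=0, c=M0/2=0, d=(M1−M0)/(6·3)=-1/12, b=Δ0−h0·(2M0+M1)/6=17/12
seg 1: a=2, c=M1/2=-3/4, d=(M2−M1)/(6·3)=1/12, b=Δ1−h1·(2M1+M2)/6=-5/6
t_q=9/2 → seg 1, τ=3/2; S=2+-5/6·τ+-3/4·τ²+1/12·τ³=-21/32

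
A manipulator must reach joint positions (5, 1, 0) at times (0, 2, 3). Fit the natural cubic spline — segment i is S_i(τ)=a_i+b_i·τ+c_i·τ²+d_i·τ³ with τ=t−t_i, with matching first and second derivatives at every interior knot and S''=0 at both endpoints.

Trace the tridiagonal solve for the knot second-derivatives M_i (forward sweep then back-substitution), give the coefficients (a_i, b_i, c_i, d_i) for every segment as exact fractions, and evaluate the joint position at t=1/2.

Δ: Δ0=-2, Δ1=-1
row 1: diag=6, rhs=6; c'=1/6, d'=1
back: M1=1
M: M0=0, M1=1, M2=0
seg 0: a=5, c=M0/2=0, d=(M1−M0)/(6·2)=1/12, b=Δ0−h0·(2M0+M1)/6=-7/3
seg 1: a=1, c=M1/2=1/2, d=(M2−M1)/(6·1)=-1/6, b=Δ1−h1·(2M1+M2)/6=-4/3
t_q=1/2 → seg 0, τ=1/2; S=5+-7/3·τ+0·τ²+1/12·τ³=123/32

  seg 0: a=5 b=-7/3 c=0 d=1/12
  seg 1: a=1 b=-4/3 c=1/2 d=-1/6
S(1/2) = 123/32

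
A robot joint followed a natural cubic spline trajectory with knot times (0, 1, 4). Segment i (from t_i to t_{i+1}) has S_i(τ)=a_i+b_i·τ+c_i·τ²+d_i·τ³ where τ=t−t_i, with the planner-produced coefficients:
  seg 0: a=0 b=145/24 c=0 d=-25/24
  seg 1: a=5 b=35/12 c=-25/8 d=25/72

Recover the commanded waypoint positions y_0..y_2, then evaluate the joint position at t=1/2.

y_0 = S_0(0) = a_0 = 0
y_1 = S_1(0) = a_1 = 5
y_2 = S_1(3) = -5
t_q=1/2 is in segment 0 (τ=1/2); S_0(τ)=185/64

y_0=0 y_1=5 y_2=-5
S(1/2) = 185/64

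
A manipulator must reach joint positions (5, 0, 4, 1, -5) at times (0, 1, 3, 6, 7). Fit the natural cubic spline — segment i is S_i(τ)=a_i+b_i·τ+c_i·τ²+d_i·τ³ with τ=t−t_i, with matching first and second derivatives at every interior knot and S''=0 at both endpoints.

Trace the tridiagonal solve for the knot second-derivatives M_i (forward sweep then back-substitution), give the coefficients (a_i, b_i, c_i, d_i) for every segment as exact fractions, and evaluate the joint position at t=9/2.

  seg 0: a=5 b=-2485/394 c=0 d=515/394
  seg 1: a=0 b=-470/197 c=1545/394 d=-681/788
  seg 2: a=4 b=577/197 c=-249/197 d=-3/197
  seg 3: a=1 b=-998/197 c=-276/197 d=92/197
S(9/2) = 8665/1576

Δ: Δ0=-5, Δ1=2, Δ2=-1, Δ3=-6
row 1: diag=6, rhs=42; c'=1/3, d'=7
row 2: denom=10−2·1/3=28/3; d'=(-18−2·7)/(28/3)=-24/7
row 3: denom=8−3·9/28=197/28; d'=(-30−3·-24/7)/(197/28)=-552/197
back: M3=-552/197
back: M2=-24/7−9/28·-552/197=-498/197
back: M1=7−1/3·-498/197=1545/197
M: M0=0, M1=1545/197, M2=-498/197, M3=-552/197, M4=0
seg 0: a=5, c=M0/2=0, d=(M1−M0)/(6·1)=515/394, b=Δ0−h0·(2M0+M1)/6=-2485/394
seg 1: a=0, c=M1/2=1545/394, d=(M2−M1)/(6·2)=-681/788, b=Δ1−h1·(2M1+M2)/6=-470/197
seg 2: a=4, c=M2/2=-249/197, d=(M3−M2)/(6·3)=-3/197, b=Δ2−h2·(2M2+M3)/6=577/197
seg 3: a=1, c=M3/2=-276/197, d=(M4−M3)/(6·1)=92/197, b=Δ3−h3·(2M3+M4)/6=-998/197
t_q=9/2 → seg 2, τ=3/2; S=4+577/197·τ+-249/197·τ²+-3/197·τ³=8665/1576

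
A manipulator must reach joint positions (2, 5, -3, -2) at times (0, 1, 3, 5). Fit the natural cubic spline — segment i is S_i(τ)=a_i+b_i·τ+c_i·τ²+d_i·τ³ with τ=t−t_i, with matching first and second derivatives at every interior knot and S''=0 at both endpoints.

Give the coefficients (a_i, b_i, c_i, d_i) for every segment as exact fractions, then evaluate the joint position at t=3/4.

Δ: Δ0=3, Δ1=-4, Δ2=1/2
row 1: diag=6, rhs=-42; c'=1/3, d'=-7
row 2: denom=8−2·1/3=22/3; d'=(27−2·-7)/(22/3)=123/22
back: M2=123/22
back: M1=-7−1/3·123/22=-195/22
M: M0=0, M1=-195/22, M2=123/22, M3=0
seg 0: a=2, c=M0/2=0, d=(M1−M0)/(6·1)=-65/44, b=Δ0−h0·(2M0+M1)/6=197/44
seg 1: a=5, c=M1/2=-195/44, d=(M2−M1)/(6·2)=53/44, b=Δ1−h1·(2M1+M2)/6=1/22
seg 2: a=-3, c=M2/2=123/44, d=(M3−M2)/(6·2)=-41/88, b=Δ2−h2·(2M2+M3)/6=-71/22
t_q=3/4 → seg 0, τ=3/4; S=2+197/44·τ+0·τ²+-65/44·τ³=13333/2816

  seg 0: a=2 b=197/44 c=0 d=-65/44
  seg 1: a=5 b=1/22 c=-195/44 d=53/44
  seg 2: a=-3 b=-71/22 c=123/44 d=-41/88
S(3/4) = 13333/2816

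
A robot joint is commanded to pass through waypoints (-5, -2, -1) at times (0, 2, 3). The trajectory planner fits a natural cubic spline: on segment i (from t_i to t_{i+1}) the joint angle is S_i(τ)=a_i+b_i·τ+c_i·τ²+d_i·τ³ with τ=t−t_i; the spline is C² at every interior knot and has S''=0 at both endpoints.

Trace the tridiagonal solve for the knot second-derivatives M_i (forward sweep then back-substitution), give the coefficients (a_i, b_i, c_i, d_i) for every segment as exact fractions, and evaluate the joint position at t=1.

Δ: Δ0=3/2, Δ1=1
row 1: diag=6, rhs=-3; c'=1/6, d'=-1/2
back: M1=-1/2
M: M0=0, M1=-1/2, M2=0
seg 0: a=-5, c=M0/2=0, d=(M1−M0)/(6·2)=-1/24, b=Δ0−h0·(2M0+M1)/6=5/3
seg 1: a=-2, c=M1/2=-1/4, d=(M2−M1)/(6·1)=1/12, b=Δ1−h1·(2M1+M2)/6=7/6
t_q=1 → seg 0, τ=1; S=-5+5/3·τ+0·τ²+-1/24·τ³=-27/8

  seg 0: a=-5 b=5/3 c=0 d=-1/24
  seg 1: a=-2 b=7/6 c=-1/4 d=1/12
S(1) = -27/8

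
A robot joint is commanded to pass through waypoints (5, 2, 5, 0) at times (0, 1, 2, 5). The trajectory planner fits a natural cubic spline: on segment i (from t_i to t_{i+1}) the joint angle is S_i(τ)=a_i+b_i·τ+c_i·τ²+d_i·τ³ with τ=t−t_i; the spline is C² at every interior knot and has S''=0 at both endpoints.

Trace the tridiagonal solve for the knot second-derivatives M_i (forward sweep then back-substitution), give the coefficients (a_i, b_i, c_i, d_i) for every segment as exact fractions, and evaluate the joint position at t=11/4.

  seg 0: a=5 b=-437/93 c=0 d=158/93
  seg 1: a=2 b=37/93 c=158/31 d=-232/93
  seg 2: a=5 b=289/93 c=-74/31 d=74/279
S(11/4) = 6051/992

Δ: Δ0=-3, Δ1=3, Δ2=-5/3
row 1: diag=4, rhs=36; c'=1/4, d'=9
row 2: denom=8−1·1/4=31/4; d'=(-28−1·9)/(31/4)=-148/31
back: M2=-148/31
back: M1=9−1/4·-148/31=316/31
M: M0=0, M1=316/31, M2=-148/31, M3=0
seg 0: a=5, c=M0/2=0, d=(M1−M0)/(6·1)=158/93, b=Δ0−h0·(2M0+M1)/6=-437/93
seg 1: a=2, c=M1/2=158/31, d=(M2−M1)/(6·1)=-232/93, b=Δ1−h1·(2M1+M2)/6=37/93
seg 2: a=5, c=M2/2=-74/31, d=(M3−M2)/(6·3)=74/279, b=Δ2−h2·(2M2+M3)/6=289/93
t_q=11/4 → seg 2, τ=3/4; S=5+289/93·τ+-74/31·τ²+74/279·τ³=6051/992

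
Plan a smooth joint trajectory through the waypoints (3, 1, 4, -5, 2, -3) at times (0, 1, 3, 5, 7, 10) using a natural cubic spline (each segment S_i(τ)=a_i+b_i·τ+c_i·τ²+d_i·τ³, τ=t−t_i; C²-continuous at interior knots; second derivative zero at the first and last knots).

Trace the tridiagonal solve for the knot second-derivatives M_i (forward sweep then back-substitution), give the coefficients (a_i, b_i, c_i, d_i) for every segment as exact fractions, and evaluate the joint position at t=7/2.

Δ: Δ0=-2, Δ1=3/2, Δ2=-9/2, Δ3=7/2, Δ4=-5/3
row 1: diag=6, rhs=21; c'=1/3, d'=7/2
row 2: denom=8−2·1/3=22/3; d'=(-36−2·7/2)/(22/3)=-129/22
row 3: denom=8−2·3/11=82/11; d'=(48−2·-129/22)/(82/11)=657/82
row 4: denom=10−2·11/41=388/41; d'=(-31−2·657/82)/(388/41)=-482/97
back: M4=-482/97
back: M3=657/82−11/41·-482/97=1813/194
back: M2=-129/22−3/11·1813/194=-816/97
back: M1=7/2−1/3·-816/97=1223/194
M: M0=0, M1=1223/194, M2=-816/97, M3=1813/194, M4=-482/97, M5=0
seg 0: a=3, c=M0/2=0, d=(M1−M0)/(6·1)=1223/1164, b=Δ0−h0·(2M0+M1)/6=-3551/1164
seg 1: a=1, c=M1/2=1223/388, d=(M2−M1)/(6·2)=-2855/2328, b=Δ1−h1·(2M1+M2)/6=59/582
seg 2: a=4, c=M2/2=-408/97, d=(M3−M2)/(6·2)=3445/2328, b=Δ2−h2·(2M2+M3)/6=-584/291
seg 3: a=-5, c=M3/2=1813/388, d=(M4−M3)/(6·2)=-2777/2328, b=Δ3−h3·(2M3+M4)/6=-625/582
seg 4: a=2, c=M4/2=-241/97, d=(M5−M4)/(6·3)=241/873, b=Δ4−h4·(2M4+M5)/6=961/291
t_q=7/2 → seg 2, τ=1/2; S=4+-584/291·τ+-408/97·τ²+3445/2328·τ³=13223/6208

  seg 0: a=3 b=-3551/1164 c=0 d=1223/1164
  seg 1: a=1 b=59/582 c=1223/388 d=-2855/2328
  seg 2: a=4 b=-584/291 c=-408/97 d=3445/2328
  seg 3: a=-5 b=-625/582 c=1813/388 d=-2777/2328
  seg 4: a=2 b=961/291 c=-241/97 d=241/873
S(7/2) = 13223/6208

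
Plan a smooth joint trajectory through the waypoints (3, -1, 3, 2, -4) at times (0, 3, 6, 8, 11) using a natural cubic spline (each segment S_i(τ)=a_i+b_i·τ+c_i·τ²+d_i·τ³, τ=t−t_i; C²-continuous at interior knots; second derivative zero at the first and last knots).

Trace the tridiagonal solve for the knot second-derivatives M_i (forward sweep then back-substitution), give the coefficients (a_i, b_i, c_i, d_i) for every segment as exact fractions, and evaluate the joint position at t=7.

Δ: Δ0=-4/3, Δ1=4/3, Δ2=-1/2, Δ3=-2
row 1: diag=12, rhs=16; c'=1/4, d'=4/3
row 2: denom=10−3·1/4=37/4; d'=(-11−3·4/3)/(37/4)=-60/37
row 3: denom=10−2·8/37=354/37; d'=(-9−2·-60/37)/(354/37)=-71/118
back: M3=-71/118
back: M2=-60/37−8/37·-71/118=-88/59
back: M1=4/3−1/4·-88/59=302/177
M: M0=0, M1=302/177, M2=-88/59, M3=-71/118, M4=0
seg 0: a=3, c=M0/2=0, d=(M1−M0)/(6·3)=151/1593, b=Δ0−h0·(2M0+M1)/6=-129/59
seg 1: a=-1, c=M1/2=151/177, d=(M2−M1)/(6·3)=-283/1593, b=Δ1−h1·(2M1+M2)/6=22/59
seg 2: a=3, c=M2/2=-44/59, d=(M3−M2)/(6·2)=35/472, b=Δ2−h2·(2M2+M3)/6=41/59
seg 3: a=2, c=M3/2=-71/236, d=(M4−M3)/(6·3)=71/2124, b=Δ3−h3·(2M3+M4)/6=-165/118
t_q=7 → seg 2, τ=1; S=3+41/59·τ+-44/59·τ²+35/472·τ³=1427/472

  seg 0: a=3 b=-129/59 c=0 d=151/1593
  seg 1: a=-1 b=22/59 c=151/177 d=-283/1593
  seg 2: a=3 b=41/59 c=-44/59 d=35/472
  seg 3: a=2 b=-165/118 c=-71/236 d=71/2124
S(7) = 1427/472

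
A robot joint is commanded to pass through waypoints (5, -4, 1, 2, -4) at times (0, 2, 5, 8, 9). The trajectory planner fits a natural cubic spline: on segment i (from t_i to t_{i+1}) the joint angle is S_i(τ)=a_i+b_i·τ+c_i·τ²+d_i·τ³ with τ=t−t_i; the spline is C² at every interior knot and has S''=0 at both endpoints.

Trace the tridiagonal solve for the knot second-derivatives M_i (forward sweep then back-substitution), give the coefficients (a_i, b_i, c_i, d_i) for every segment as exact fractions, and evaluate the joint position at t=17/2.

Δ: Δ0=-9/2, Δ1=5/3, Δ2=1/3, Δ3=-6
row 1: diag=10, rhs=37; c'=3/10, d'=37/10
row 2: denom=12−3·3/10=111/10; d'=(-8−3·37/10)/(111/10)=-191/111
row 3: denom=8−3·10/37=266/37; d'=(-38−3·-191/111)/(266/37)=-1215/266
back: M3=-1215/266
back: M2=-191/111−10/37·-1215/266=-194/399
back: M1=37/10−3/10·-194/399=1023/266
M: M0=0, M1=1023/266, M2=-194/399, M3=-1215/266, M4=0
seg 0: a=5, c=M0/2=0, d=(M1−M0)/(6·2)=341/1064, b=Δ0−h0·(2M0+M1)/6=-769/133
seg 1: a=-4, c=M1/2=1023/532, d=(M2−M1)/(6·3)=-3457/14364, b=Δ1−h1·(2M1+M2)/6=-515/266
seg 2: a=1, c=M2/2=-97/399, d=(M3−M2)/(6·3)=-3257/14364, b=Δ2−h2·(2M2+M3)/6=1651/532
seg 3: a=2, c=M3/2=-1215/532, d=(M4−M3)/(6·1)=405/532, b=Δ3−h3·(2M3+M4)/6=-1191/266
t_q=17/2 → seg 3, τ=1/2; S=2+-1191/266·τ+-1215/532·τ²+405/532·τ³=-3041/4256

  seg 0: a=5 b=-769/133 c=0 d=341/1064
  seg 1: a=-4 b=-515/266 c=1023/532 d=-3457/14364
  seg 2: a=1 b=1651/532 c=-97/399 d=-3257/14364
  seg 3: a=2 b=-1191/266 c=-1215/532 d=405/532
S(17/2) = -3041/4256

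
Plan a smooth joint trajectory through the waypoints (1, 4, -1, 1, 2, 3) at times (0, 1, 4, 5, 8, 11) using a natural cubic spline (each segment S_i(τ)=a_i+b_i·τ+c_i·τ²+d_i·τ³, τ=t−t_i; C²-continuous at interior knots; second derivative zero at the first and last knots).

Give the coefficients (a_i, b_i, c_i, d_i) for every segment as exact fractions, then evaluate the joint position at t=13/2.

Δ: Δ0=3, Δ1=-5/3, Δ2=2, Δ3=1/3, Δ4=1/3
row 1: diag=8, rhs=-28; c'=3/8, d'=-7/2
row 2: denom=8−3·3/8=55/8; d'=(22−3·-7/2)/(55/8)=52/11
row 3: denom=8−1·8/55=432/55; d'=(-10−1·52/11)/(432/55)=-15/8
row 4: denom=12−3·55/144=521/48; d'=(0−3·-15/8)/(521/48)=270/521
back: M4=270/521
back: M3=-15/8−55/144·270/521=-1080/521
back: M2=52/11−8/55·-1080/521=2620/521
back: M1=-7/2−3/8·2620/521=-2806/521
M: M0=0, M1=-2806/521, M2=2620/521, M3=-1080/521, M4=270/521, M5=0
seg 0: a=1, c=M0/2=0, d=(M1−M0)/(6·1)=-1403/1563, b=Δ0−h0·(2M0+M1)/6=6092/1563
seg 1: a=4, c=M1/2=-1403/521, d=(M2−M1)/(6·3)=2713/4689, b=Δ1−h1·(2M1+M2)/6=1883/1563
seg 2: a=-1, c=M2/2=1310/521, d=(M3−M2)/(6·1)=-1850/1563, b=Δ2−h2·(2M2+M3)/6=1046/1563
seg 3: a=1, c=M3/2=-540/521, d=(M4−M3)/(6·3)=75/521, b=Δ3−h3·(2M3+M4)/6=3356/1563
seg 4: a=2, c=M4/2=135/521, d=(M5−M4)/(6·3)=-15/521, b=Δ4−h4·(2M4+M5)/6=-289/1563
t_q=13/2 → seg 3, τ=3/2; S=1+3356/1563·τ+-540/521·τ²+75/521·τ³=9897/4168

  seg 0: a=1 b=6092/1563 c=0 d=-1403/1563
  seg 1: a=4 b=1883/1563 c=-1403/521 d=2713/4689
  seg 2: a=-1 b=1046/1563 c=1310/521 d=-1850/1563
  seg 3: a=1 b=3356/1563 c=-540/521 d=75/521
  seg 4: a=2 b=-289/1563 c=135/521 d=-15/521
S(13/2) = 9897/4168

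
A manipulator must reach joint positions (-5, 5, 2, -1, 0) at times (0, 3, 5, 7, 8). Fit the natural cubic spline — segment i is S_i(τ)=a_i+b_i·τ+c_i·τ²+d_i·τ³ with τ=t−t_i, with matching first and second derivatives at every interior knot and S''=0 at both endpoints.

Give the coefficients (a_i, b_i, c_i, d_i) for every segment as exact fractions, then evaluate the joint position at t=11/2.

Δ: Δ0=10/3, Δ1=-3/2, Δ2=-3/2, Δ3=1
row 1: diag=10, rhs=-29; c'=1/5, d'=-29/10
row 2: denom=8−2·1/5=38/5; d'=(0−2·-29/10)/(38/5)=29/38
row 3: denom=6−2·5/19=104/19; d'=(15−2·29/38)/(104/19)=32/13
back: M3=32/13
back: M2=29/38−5/19·32/13=3/26
back: M1=-29/10−1/5·3/26=-38/13
M: M0=0, M1=-38/13, M2=3/26, M3=32/13, M4=0
seg 0: a=-5, c=M0/2=0, d=(M1−M0)/(6·3)=-19/117, b=Δ0−h0·(2M0+M1)/6=187/39
seg 1: a=5, c=M1/2=-19/13, d=(M2−M1)/(6·2)=79/312, b=Δ1−h1·(2M1+M2)/6=16/39
seg 2: a=2, c=M2/2=3/52, d=(M3−M2)/(6·2)=61/312, b=Δ2−h2·(2M2+M3)/6=-187/78
seg 3: a=-1, c=M3/2=16/13, d=(M4−M3)/(6·1)=-16/39, b=Δ3−h3·(2M3+M4)/6=7/39
t_q=11/2 → seg 2, τ=1/2; S=2+-187/78·τ+3/52·τ²+61/312·τ³=699/832

  seg 0: a=-5 b=187/39 c=0 d=-19/117
  seg 1: a=5 b=16/39 c=-19/13 d=79/312
  seg 2: a=2 b=-187/78 c=3/52 d=61/312
  seg 3: a=-1 b=7/39 c=16/13 d=-16/39
S(11/2) = 699/832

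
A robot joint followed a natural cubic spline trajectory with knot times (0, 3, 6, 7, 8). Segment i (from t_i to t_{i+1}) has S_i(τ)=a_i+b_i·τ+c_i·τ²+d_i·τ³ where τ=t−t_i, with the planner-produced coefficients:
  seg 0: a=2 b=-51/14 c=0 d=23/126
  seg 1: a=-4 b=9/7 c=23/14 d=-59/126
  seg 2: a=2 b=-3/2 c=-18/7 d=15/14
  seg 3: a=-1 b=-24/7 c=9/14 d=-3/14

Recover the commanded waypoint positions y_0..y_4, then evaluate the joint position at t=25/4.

y_0=2 y_1=-4 y_2=2 y_3=-1 y_4=-4
S(25/4) = 1327/896

y_0 = S_0(0) = a_0 = 2
y_1 = S_1(0) = a_1 = -4
y_2 = S_2(0) = a_2 = 2
y_3 = S_3(0) = a_3 = -1
y_4 = S_3(1) = -4
t_q=25/4 is in segment 2 (τ=1/4); S_2(τ)=1327/896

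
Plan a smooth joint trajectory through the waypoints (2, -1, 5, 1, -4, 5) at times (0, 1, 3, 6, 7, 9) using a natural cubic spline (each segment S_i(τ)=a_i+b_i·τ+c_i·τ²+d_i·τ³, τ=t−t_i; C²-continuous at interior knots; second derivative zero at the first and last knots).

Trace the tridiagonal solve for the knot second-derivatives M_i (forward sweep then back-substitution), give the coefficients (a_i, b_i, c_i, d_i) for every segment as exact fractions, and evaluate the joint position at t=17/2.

  seg 0: a=2 b=-28915/6924 c=0 d=8143/6924
  seg 1: a=-1 b=-2243/3462 c=8143/2308 d=-1475/1731
  seg 2: a=5 b=11215/3462 c=-3657/2308 d=139/6924
  seg 3: a=1 b=-39643/6924 c=-810/577 d=14743/6924
  seg 4: a=-4 b=-7427/3462 c=11503/2308 d=-11503/13848
S(17/2) = 44037/36928

Δ: Δ0=-3, Δ1=3, Δ2=-4/3, Δ3=-5, Δ4=9/2
row 1: diag=6, rhs=36; c'=1/3, d'=6
row 2: denom=10−2·1/3=28/3; d'=(-26−2·6)/(28/3)=-57/14
row 3: denom=8−3·9/28=197/28; d'=(-22−3·-57/14)/(197/28)=-274/197
row 4: denom=6−1·28/197=1154/197; d'=(57−1·-274/197)/(1154/197)=11503/1154
back: M4=11503/1154
back: M3=-274/197−28/197·11503/1154=-1620/577
back: M2=-57/14−9/28·-1620/577=-3657/1154
back: M1=6−1/3·-3657/1154=8143/1154
M: M0=0, M1=8143/1154, M2=-3657/1154, M3=-1620/577, M4=11503/1154, M5=0
seg 0: a=2, c=M0/2=0, d=(M1−M0)/(6·1)=8143/6924, b=Δ0−h0·(2M0+M1)/6=-28915/6924
seg 1: a=-1, c=M1/2=8143/2308, d=(M2−M1)/(6·2)=-1475/1731, b=Δ1−h1·(2M1+M2)/6=-2243/3462
seg 2: a=5, c=M2/2=-3657/2308, d=(M3−M2)/(6·3)=139/6924, b=Δ2−h2·(2M2+M3)/6=11215/3462
seg 3: a=1, c=M3/2=-810/577, d=(M4−M3)/(6·1)=14743/6924, b=Δ3−h3·(2M3+M4)/6=-39643/6924
seg 4: a=-4, c=M4/2=11503/2308, d=(M5−M4)/(6·2)=-11503/13848, b=Δ4−h4·(2M4+M5)/6=-7427/3462
t_q=17/2 → seg 4, τ=3/2; S=-4+-7427/3462·τ+11503/2308·τ²+-11503/13848·τ³=44037/36928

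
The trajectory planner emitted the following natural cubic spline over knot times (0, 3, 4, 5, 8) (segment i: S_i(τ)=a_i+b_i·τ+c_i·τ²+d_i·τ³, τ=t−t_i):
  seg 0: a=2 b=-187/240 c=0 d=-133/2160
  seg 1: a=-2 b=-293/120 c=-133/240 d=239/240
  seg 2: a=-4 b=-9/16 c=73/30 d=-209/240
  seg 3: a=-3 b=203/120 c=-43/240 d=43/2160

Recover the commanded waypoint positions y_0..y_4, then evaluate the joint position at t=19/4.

y_0 = S_0(0) = a_0 = 2
y_1 = S_1(0) = a_1 = -2
y_2 = S_2(0) = a_2 = -4
y_3 = S_3(0) = a_3 = -3
y_4 = S_3(3) = 1
t_q=19/4 is in segment 2 (τ=3/4); S_2(τ)=-17513/5120

y_0=2 y_1=-2 y_2=-4 y_3=-3 y_4=1
S(19/4) = -17513/5120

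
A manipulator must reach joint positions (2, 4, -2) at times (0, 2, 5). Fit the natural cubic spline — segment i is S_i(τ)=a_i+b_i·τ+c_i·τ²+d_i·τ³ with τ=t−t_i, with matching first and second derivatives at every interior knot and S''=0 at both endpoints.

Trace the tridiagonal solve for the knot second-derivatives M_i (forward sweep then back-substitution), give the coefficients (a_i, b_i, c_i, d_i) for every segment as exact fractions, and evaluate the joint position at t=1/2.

Δ: Δ0=1, Δ1=-2
row 1: diag=10, rhs=-18; c'=3/10, d'=-9/5
back: M1=-9/5
M: M0=0, M1=-9/5, M2=0
seg 0: a=2, c=M0/2=0, d=(M1−M0)/(6·2)=-3/20, b=Δ0−h0·(2M0+M1)/6=8/5
seg 1: a=4, c=M1/2=-9/10, d=(M2−M1)/(6·3)=1/10, b=Δ1−h1·(2M1+M2)/6=-1/5
t_q=1/2 → seg 0, τ=1/2; S=2+8/5·τ+0·τ²+-3/20·τ³=89/32

  seg 0: a=2 b=8/5 c=0 d=-3/20
  seg 1: a=4 b=-1/5 c=-9/10 d=1/10
S(1/2) = 89/32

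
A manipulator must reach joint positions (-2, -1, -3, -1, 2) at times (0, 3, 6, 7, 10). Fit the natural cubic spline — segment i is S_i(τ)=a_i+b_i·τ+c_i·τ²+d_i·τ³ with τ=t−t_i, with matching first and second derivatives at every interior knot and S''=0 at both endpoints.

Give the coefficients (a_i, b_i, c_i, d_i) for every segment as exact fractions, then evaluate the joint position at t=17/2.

Δ: Δ0=1/3, Δ1=-2/3, Δ2=2, Δ3=1
row 1: diag=12, rhs=-6; c'=1/4, d'=-1/2
row 2: denom=8−3·1/4=29/4; d'=(16−3·-1/2)/(29/4)=70/29
row 3: denom=8−1·4/29=228/29; d'=(-6−1·70/29)/(228/29)=-61/57
back: M3=-61/57
back: M2=70/29−4/29·-61/57=146/57
back: M1=-1/2−1/4·146/57=-65/57
M: M0=0, M1=-65/57, M2=146/57, M3=-61/57, M4=0
seg 0: a=-2, c=M0/2=0, d=(M1−M0)/(6·3)=-65/1026, b=Δ0−h0·(2M0+M1)/6=103/114
seg 1: a=-1, c=M1/2=-65/114, d=(M2−M1)/(6·3)=211/1026, b=Δ1−h1·(2M1+M2)/6=-46/57
seg 2: a=-3, c=M2/2=73/57, d=(M3−M2)/(6·1)=-23/38, b=Δ2−h2·(2M2+M3)/6=151/114
seg 3: a=-1, c=M3/2=-61/114, d=(M4−M3)/(6·3)=61/1026, b=Δ3−h3·(2M3+M4)/6=118/57
t_q=17/2 → seg 3, τ=3/2; S=-1+118/57·τ+-61/114·τ²+61/1026·τ³=335/304

  seg 0: a=-2 b=103/114 c=0 d=-65/1026
  seg 1: a=-1 b=-46/57 c=-65/114 d=211/1026
  seg 2: a=-3 b=151/114 c=73/57 d=-23/38
  seg 3: a=-1 b=118/57 c=-61/114 d=61/1026
S(17/2) = 335/304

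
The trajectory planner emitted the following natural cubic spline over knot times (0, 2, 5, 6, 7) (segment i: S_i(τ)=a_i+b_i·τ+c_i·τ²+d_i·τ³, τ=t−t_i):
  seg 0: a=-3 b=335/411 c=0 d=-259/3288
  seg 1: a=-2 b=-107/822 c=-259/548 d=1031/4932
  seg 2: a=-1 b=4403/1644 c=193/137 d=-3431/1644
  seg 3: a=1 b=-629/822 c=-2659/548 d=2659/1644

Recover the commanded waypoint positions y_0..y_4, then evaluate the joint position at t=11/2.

y_0=-3 y_1=-2 y_2=-1 y_3=1 y_4=-3
S(11/2) = 1887/4384

y_0 = S_0(0) = a_0 = -3
y_1 = S_1(0) = a_1 = -2
y_2 = S_2(0) = a_2 = -1
y_3 = S_3(0) = a_3 = 1
y_4 = S_3(1) = -3
t_q=11/2 is in segment 2 (τ=1/2); S_2(τ)=1887/4384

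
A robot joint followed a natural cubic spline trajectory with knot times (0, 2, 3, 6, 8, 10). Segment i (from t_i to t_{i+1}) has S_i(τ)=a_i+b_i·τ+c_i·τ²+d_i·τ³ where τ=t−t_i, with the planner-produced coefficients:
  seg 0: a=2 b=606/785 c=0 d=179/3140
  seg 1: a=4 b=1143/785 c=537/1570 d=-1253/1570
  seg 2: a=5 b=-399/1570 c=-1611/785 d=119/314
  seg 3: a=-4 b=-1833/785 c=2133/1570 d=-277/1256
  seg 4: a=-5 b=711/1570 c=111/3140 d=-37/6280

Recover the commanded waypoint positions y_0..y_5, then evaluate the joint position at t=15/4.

y_0 = S_0(0) = a_0 = 2
y_1 = S_1(0) = a_1 = 4
y_2 = S_2(0) = a_2 = 5
y_3 = S_3(0) = a_3 = -4
y_4 = S_4(0) = a_4 = -5
y_5 = S_4(2) = -4
t_q=15/4 is in segment 2 (τ=3/4); S_2(τ)=383321/100480

y_0=2 y_1=4 y_2=5 y_3=-4 y_4=-5 y_5=-4
S(15/4) = 383321/100480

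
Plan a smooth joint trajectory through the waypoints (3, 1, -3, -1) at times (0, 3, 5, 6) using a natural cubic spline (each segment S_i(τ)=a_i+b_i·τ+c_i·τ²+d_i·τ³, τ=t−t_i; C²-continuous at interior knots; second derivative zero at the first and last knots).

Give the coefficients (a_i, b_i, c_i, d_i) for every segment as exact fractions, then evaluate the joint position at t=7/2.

  seg 0: a=3 b=4/21 c=0 d=-2/21
  seg 1: a=1 b=-50/21 c=-6/7 d=11/21
  seg 2: a=-3 b=10/21 c=16/7 d=-16/21
S(7/2) = -19/56

Δ: Δ0=-2/3, Δ1=-2, Δ2=2
row 1: diag=10, rhs=-8; c'=1/5, d'=-4/5
row 2: denom=6−2·1/5=28/5; d'=(24−2·-4/5)/(28/5)=32/7
back: M2=32/7
back: M1=-4/5−1/5·32/7=-12/7
M: M0=0, M1=-12/7, M2=32/7, M3=0
seg 0: a=3, c=M0/2=0, d=(M1−M0)/(6·3)=-2/21, b=Δ0−h0·(2M0+M1)/6=4/21
seg 1: a=1, c=M1/2=-6/7, d=(M2−M1)/(6·2)=11/21, b=Δ1−h1·(2M1+M2)/6=-50/21
seg 2: a=-3, c=M2/2=16/7, d=(M3−M2)/(6·1)=-16/21, b=Δ2−h2·(2M2+M3)/6=10/21
t_q=7/2 → seg 1, τ=1/2; S=1+-50/21·τ+-6/7·τ²+11/21·τ³=-19/56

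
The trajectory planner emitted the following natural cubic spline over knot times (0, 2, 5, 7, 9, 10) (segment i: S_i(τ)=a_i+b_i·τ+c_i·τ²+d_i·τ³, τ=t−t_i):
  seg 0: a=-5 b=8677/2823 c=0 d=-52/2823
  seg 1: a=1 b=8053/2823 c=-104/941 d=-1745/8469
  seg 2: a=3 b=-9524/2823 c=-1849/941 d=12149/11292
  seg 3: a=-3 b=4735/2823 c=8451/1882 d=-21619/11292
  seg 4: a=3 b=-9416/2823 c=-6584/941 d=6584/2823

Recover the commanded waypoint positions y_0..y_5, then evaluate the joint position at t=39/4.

y_0=-5 y_1=1 y_2=3 y_3=-3 y_4=3 y_5=-5
S(39/4) = -18469/7528

y_0 = S_0(0) = a_0 = -5
y_1 = S_1(0) = a_1 = 1
y_2 = S_2(0) = a_2 = 3
y_3 = S_3(0) = a_3 = -3
y_4 = S_4(0) = a_4 = 3
y_5 = S_4(1) = -5
t_q=39/4 is in segment 4 (τ=3/4); S_4(τ)=-18469/7528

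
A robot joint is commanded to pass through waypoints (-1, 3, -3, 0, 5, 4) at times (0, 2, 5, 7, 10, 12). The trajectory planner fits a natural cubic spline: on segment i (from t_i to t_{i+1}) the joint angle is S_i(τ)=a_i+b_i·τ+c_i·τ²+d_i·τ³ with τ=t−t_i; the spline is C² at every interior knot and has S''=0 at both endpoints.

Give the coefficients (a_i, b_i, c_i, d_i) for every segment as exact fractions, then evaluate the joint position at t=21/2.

  seg 0: a=-1 b=24535/7881 c=0 d=-8773/31524
  seg 1: a=3 b=-1784/7881 c=-8773/5254 d=51001/141858
  seg 2: a=-3 b=-8479/15762 c=12341/7881 d=-233/852
  seg 3: a=0 b=12841/5254 c=-1181/15762 d=-4355/70929
  seg 4: a=5 b=1769/5254 c=-3297/5254 d=1099/10508
S(21/2) = 422383/84064

Δ: Δ0=2, Δ1=-2, Δ2=3/2, Δ3=5/3, Δ4=-1/2
row 1: diag=10, rhs=-24; c'=3/10, d'=-12/5
row 2: denom=10−3·3/10=91/10; d'=(21−3·-12/5)/(91/10)=282/91
row 3: denom=10−2·20/91=870/91; d'=(1−2·282/91)/(870/91)=-473/870
row 4: denom=10−3·91/290=2627/290; d'=(-13−3·-473/870)/(2627/290)=-3297/2627
back: M4=-3297/2627
back: M3=-473/870−91/290·-3297/2627=-1181/7881
back: M2=282/91−20/91·-1181/7881=24682/7881
back: M1=-12/5−3/10·24682/7881=-8773/2627
M: M0=0, M1=-8773/2627, M2=24682/7881, M3=-1181/7881, M4=-3297/2627, M5=0
seg 0: a=-1, c=M0/2=0, d=(M1−M0)/(6·2)=-8773/31524, b=Δ0−h0·(2M0+M1)/6=24535/7881
seg 1: a=3, c=M1/2=-8773/5254, d=(M2−M1)/(6·3)=51001/141858, b=Δ1−h1·(2M1+M2)/6=-1784/7881
seg 2: a=-3, c=M2/2=12341/7881, d=(M3−M2)/(6·2)=-233/852, b=Δ2−h2·(2M2+M3)/6=-8479/15762
seg 3: a=0, c=M3/2=-1181/15762, d=(M4−M3)/(6·3)=-4355/70929, b=Δ3−h3·(2M3+M4)/6=12841/5254
seg 4: a=5, c=M4/2=-3297/5254, d=(M5−M4)/(6·2)=1099/10508, b=Δ4−h4·(2M4+M5)/6=1769/5254
t_q=21/2 → seg 4, τ=1/2; S=5+1769/5254·τ+-3297/5254·τ²+1099/10508·τ³=422383/84064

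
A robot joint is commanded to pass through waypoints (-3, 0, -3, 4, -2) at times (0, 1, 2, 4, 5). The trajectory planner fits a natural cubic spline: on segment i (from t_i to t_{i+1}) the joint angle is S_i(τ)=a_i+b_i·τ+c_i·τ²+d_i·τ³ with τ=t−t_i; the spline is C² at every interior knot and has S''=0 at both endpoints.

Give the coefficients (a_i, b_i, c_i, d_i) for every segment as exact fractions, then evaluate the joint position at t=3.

Δ: Δ0=3, Δ1=-3, Δ2=7/2, Δ3=-6
row 1: diag=4, rhs=-36; c'=1/4, d'=-9
row 2: denom=6−1·1/4=23/4; d'=(39−1·-9)/(23/4)=192/23
row 3: denom=6−2·8/23=122/23; d'=(-57−2·192/23)/(122/23)=-1695/122
back: M3=-1695/122
back: M2=192/23−8/23·-1695/122=804/61
back: M1=-9−1/4·804/61=-750/61
M: M0=0, M1=-750/61, M2=804/61, M3=-1695/122, M4=0
seg 0: a=-3, c=M0/2=0, d=(M1−M0)/(6·1)=-125/61, b=Δ0−h0·(2M0+M1)/6=308/61
seg 1: a=0, c=M1/2=-375/61, d=(M2−M1)/(6·1)=259/61, b=Δ1−h1·(2M1+M2)/6=-67/61
seg 2: a=-3, c=M2/2=402/61, d=(M3−M2)/(6·2)=-1101/488, b=Δ2−h2·(2M2+M3)/6=-40/61
seg 3: a=4, c=M3/2=-1695/244, d=(M4−M3)/(6·1)=565/244, b=Δ3−h3·(2M3+M4)/6=-167/122
t_q=3 → seg 2, τ=1; S=-3+-40/61·τ+402/61·τ²+-1101/488·τ³=331/488

  seg 0: a=-3 b=308/61 c=0 d=-125/61
  seg 1: a=0 b=-67/61 c=-375/61 d=259/61
  seg 2: a=-3 b=-40/61 c=402/61 d=-1101/488
  seg 3: a=4 b=-167/122 c=-1695/244 d=565/244
S(3) = 331/488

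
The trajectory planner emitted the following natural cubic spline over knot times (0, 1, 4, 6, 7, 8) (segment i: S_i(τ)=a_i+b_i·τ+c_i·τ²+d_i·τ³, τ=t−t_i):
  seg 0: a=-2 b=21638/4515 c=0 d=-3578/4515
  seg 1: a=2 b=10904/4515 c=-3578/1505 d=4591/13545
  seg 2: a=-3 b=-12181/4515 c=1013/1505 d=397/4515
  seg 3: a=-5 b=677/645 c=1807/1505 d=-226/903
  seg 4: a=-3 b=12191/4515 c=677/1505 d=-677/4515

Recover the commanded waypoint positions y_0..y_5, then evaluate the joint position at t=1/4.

y_0=-2 y_1=2 y_2=-3 y_3=-5 y_4=-3 y_5=0
S(1/4) = -7843/9632

y_0 = S_0(0) = a_0 = -2
y_1 = S_1(0) = a_1 = 2
y_2 = S_2(0) = a_2 = -3
y_3 = S_3(0) = a_3 = -5
y_4 = S_4(0) = a_4 = -3
y_5 = S_4(1) = 0
t_q=1/4 is in segment 0 (τ=1/4); S_0(τ)=-7843/9632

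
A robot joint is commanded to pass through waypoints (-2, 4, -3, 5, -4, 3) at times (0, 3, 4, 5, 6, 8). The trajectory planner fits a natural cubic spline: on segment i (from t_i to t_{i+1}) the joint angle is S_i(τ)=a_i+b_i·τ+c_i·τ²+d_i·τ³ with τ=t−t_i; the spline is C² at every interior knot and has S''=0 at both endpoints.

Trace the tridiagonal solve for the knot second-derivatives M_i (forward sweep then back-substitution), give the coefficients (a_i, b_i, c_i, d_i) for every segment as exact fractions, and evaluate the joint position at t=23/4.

  seg 0: a=-2 b=10061/1330 c=0 d=-2467/3990
  seg 1: a=4 b=-6071/665 c=-7401/1330 d=10233/1330
  seg 2: a=-3 b=751/266 c=11649/665 d=-16413/1330
  seg 3: a=5 b=556/665 c=-25941/1330 d=1837/190
  seg 4: a=-4 b=-12193/1330 c=6318/665 d=-1053/665
S(23/4) = -107707/85120

Δ: Δ0=2, Δ1=-7, Δ2=8, Δ3=-9, Δ4=7/2
row 1: diag=8, rhs=-54; c'=1/8, d'=-27/4
row 2: denom=4−1·1/8=31/8; d'=(90−1·-27/4)/(31/8)=774/31
row 3: denom=4−1·8/31=116/31; d'=(-102−1·774/31)/(116/31)=-984/29
row 4: denom=6−1·31/116=665/116; d'=(75−1·-984/29)/(665/116)=12636/665
back: M4=12636/665
back: M3=-984/29−31/116·12636/665=-25941/665
back: M2=774/31−8/31·-25941/665=23298/665
back: M1=-27/4−1/8·23298/665=-7401/665
M: M0=0, M1=-7401/665, M2=23298/665, M3=-25941/665, M4=12636/665, M5=0
seg 0: a=-2, c=M0/2=0, d=(M1−M0)/(6·3)=-2467/3990, b=Δ0−h0·(2M0+M1)/6=10061/1330
seg 1: a=4, c=M1/2=-7401/1330, d=(M2−M1)/(6·1)=10233/1330, b=Δ1−h1·(2M1+M2)/6=-6071/665
seg 2: a=-3, c=M2/2=11649/665, d=(M3−M2)/(6·1)=-16413/1330, b=Δ2−h2·(2M2+M3)/6=751/266
seg 3: a=5, c=M3/2=-25941/1330, d=(M4−M3)/(6·1)=1837/190, b=Δ3−h3·(2M3+M4)/6=556/665
seg 4: a=-4, c=M4/2=6318/665, d=(M5−M4)/(6·2)=-1053/665, b=Δ4−h4·(2M4+M5)/6=-12193/1330
t_q=23/4 → seg 3, τ=3/4; S=5+556/665·τ+-25941/1330·τ²+1837/190·τ³=-107707/85120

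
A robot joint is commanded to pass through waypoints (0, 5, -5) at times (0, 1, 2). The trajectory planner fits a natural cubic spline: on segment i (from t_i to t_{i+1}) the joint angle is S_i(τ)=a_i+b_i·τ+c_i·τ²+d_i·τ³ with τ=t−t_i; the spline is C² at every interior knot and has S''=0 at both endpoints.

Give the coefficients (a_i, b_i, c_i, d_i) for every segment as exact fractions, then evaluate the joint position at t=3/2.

Δ: Δ0=5, Δ1=-10
row 1: diag=4, rhs=-90; c'=1/4, d'=-45/2
back: M1=-45/2
M: M0=0, M1=-45/2, M2=0
seg 0: a=0, c=M0/2=0, d=(M1−M0)/(6·1)=-15/4, b=Δ0−h0·(2M0+M1)/6=35/4
seg 1: a=5, c=M1/2=-45/4, d=(M2−M1)/(6·1)=15/4, b=Δ1−h1·(2M1+M2)/6=-5/2
t_q=3/2 → seg 1, τ=1/2; S=5+-5/2·τ+-45/4·τ²+15/4·τ³=45/32

  seg 0: a=0 b=35/4 c=0 d=-15/4
  seg 1: a=5 b=-5/2 c=-45/4 d=15/4
S(3/2) = 45/32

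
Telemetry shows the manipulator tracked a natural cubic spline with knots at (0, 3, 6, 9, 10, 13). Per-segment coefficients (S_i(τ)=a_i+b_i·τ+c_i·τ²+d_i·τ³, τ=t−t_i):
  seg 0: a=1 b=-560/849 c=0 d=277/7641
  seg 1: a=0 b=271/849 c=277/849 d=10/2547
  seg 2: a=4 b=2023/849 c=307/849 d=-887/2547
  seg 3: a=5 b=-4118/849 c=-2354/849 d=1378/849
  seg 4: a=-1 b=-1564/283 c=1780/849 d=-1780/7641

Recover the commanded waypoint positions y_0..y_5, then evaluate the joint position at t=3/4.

y_0 = S_0(0) = a_0 = 1
y_1 = S_1(0) = a_1 = 0
y_2 = S_2(0) = a_2 = 4
y_3 = S_3(0) = a_3 = 5
y_4 = S_4(0) = a_4 = -1
y_5 = S_4(3) = -5
t_q=3/4 is in segment 0 (τ=3/4); S_0(τ)=9429/18112

y_0=1 y_1=0 y_2=4 y_3=5 y_4=-1 y_5=-5
S(3/4) = 9429/18112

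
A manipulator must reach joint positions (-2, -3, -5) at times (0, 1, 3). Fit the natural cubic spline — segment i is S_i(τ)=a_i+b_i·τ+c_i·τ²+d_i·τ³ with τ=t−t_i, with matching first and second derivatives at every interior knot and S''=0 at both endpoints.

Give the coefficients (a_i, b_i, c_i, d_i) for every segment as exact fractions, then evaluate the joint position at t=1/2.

  seg 0: a=-2 b=-1 c=0 d=0
  seg 1: a=-3 b=-1 c=0 d=0
S(1/2) = -5/2

Δ: Δ0=-1, Δ1=-1
row 1: diag=6, rhs=0; c'=1/3, d'=0
back: M1=0
M: M0=0, M1=0, M2=0
seg 0: a=-2, c=M0/2=0, d=(M1−M0)/(6·1)=0, b=Δ0−h0·(2M0+M1)/6=-1
seg 1: a=-3, c=M1/2=0, d=(M2−M1)/(6·2)=0, b=Δ1−h1·(2M1+M2)/6=-1
t_q=1/2 → seg 0, τ=1/2; S=-2+-1·τ+0·τ²+0·τ³=-5/2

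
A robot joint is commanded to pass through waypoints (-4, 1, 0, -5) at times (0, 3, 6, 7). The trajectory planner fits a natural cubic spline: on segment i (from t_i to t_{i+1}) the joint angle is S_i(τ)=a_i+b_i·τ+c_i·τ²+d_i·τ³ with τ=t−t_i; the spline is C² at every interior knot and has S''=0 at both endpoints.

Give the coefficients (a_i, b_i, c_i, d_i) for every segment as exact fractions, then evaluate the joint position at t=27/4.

Δ: Δ0=5/3, Δ1=-1/3, Δ2=-5
row 1: diag=12, rhs=-12; c'=1/4, d'=-1
row 2: denom=8−3·1/4=29/4; d'=(-28−3·-1)/(29/4)=-100/29
back: M2=-100/29
back: M1=-1−1/4·-100/29=-4/29
M: M0=0, M1=-4/29, M2=-100/29, M3=0
seg 0: a=-4, c=M0/2=0, d=(M1−M0)/(6·3)=-2/261, b=Δ0−h0·(2M0+M1)/6=151/87
seg 1: a=1, c=M1/2=-2/29, d=(M2−M1)/(6·3)=-16/87, b=Δ1−h1·(2M1+M2)/6=133/87
seg 2: a=0, c=M2/2=-50/29, d=(M3−M2)/(6·1)=50/87, b=Δ2−h2·(2M2+M3)/6=-335/87
t_q=27/4 → seg 2, τ=3/4; S=0+-335/87·τ+-50/29·τ²+50/87·τ³=-3355/928

  seg 0: a=-4 b=151/87 c=0 d=-2/261
  seg 1: a=1 b=133/87 c=-2/29 d=-16/87
  seg 2: a=0 b=-335/87 c=-50/29 d=50/87
S(27/4) = -3355/928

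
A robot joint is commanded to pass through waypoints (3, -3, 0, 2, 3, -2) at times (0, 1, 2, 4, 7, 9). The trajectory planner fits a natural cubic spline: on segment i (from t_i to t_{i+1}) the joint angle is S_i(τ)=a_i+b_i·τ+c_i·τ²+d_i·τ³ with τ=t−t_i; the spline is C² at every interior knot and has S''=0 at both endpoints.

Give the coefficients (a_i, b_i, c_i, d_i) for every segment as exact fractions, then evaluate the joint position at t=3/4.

Δ: Δ0=-6, Δ1=3, Δ2=1, Δ3=1/3, Δ4=-5/2
row 1: diag=4, rhs=54; c'=1/4, d'=27/2
row 2: denom=6−1·1/4=23/4; d'=(-12−1·27/2)/(23/4)=-102/23
row 3: denom=10−2·8/23=214/23; d'=(-4−2·-102/23)/(214/23)=56/107
row 4: denom=10−3·69/214=1933/214; d'=(-17−3·56/107)/(1933/214)=-3974/1933
back: M4=-3974/1933
back: M3=56/107−69/214·-3974/1933=2293/1933
back: M2=-102/23−8/23·2293/1933=-9370/1933
back: M1=27/2−1/4·-9370/1933=28438/1933
M: M0=0, M1=28438/1933, M2=-9370/1933, M3=2293/1933, M4=-3974/1933, M5=0
seg 0: a=3, c=M0/2=0, d=(M1−M0)/(6·1)=14219/5799, b=Δ0−h0·(2M0+M1)/6=-49013/5799
seg 1: a=-3, c=M1/2=14219/1933, d=(M2−M1)/(6·1)=-18904/5799, b=Δ1−h1·(2M1+M2)/6=-6356/5799
seg 2: a=0, c=M2/2=-4685/1933, d=(M3−M2)/(6·2)=11663/23196, b=Δ2−h2·(2M2+M3)/6=22246/5799
seg 3: a=2, c=M3/2=2293/3866, d=(M4−M3)/(6·3)=-2089/11598, b=Δ3−h3·(2M3+M4)/6=1015/5799
seg 4: a=3, c=M4/2=-1987/1933, d=(M5−M4)/(6·2)=1987/11598, b=Δ4−h4·(2M4+M5)/6=-13099/11598
t_q=3/4 → seg 0, τ=3/4; S=3+-49013/5799·τ+0·τ²+14219/5799·τ³=-285101/123712

  seg 0: a=3 b=-49013/5799 c=0 d=14219/5799
  seg 1: a=-3 b=-6356/5799 c=14219/1933 d=-18904/5799
  seg 2: a=0 b=22246/5799 c=-4685/1933 d=11663/23196
  seg 3: a=2 b=1015/5799 c=2293/3866 d=-2089/11598
  seg 4: a=3 b=-13099/11598 c=-1987/1933 d=1987/11598
S(3/4) = -285101/123712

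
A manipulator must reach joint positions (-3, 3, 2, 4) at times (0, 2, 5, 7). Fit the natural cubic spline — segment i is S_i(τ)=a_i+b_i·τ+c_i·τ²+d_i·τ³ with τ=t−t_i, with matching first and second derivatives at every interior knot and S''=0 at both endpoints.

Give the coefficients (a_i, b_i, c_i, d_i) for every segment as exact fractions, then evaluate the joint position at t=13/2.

Δ: Δ0=3, Δ1=-1/3, Δ2=1
row 1: diag=10, rhs=-20; c'=3/10, d'=-2
row 2: denom=10−3·3/10=91/10; d'=(8−3·-2)/(91/10)=20/13
back: M2=20/13
back: M1=-2−3/10·20/13=-32/13
M: M0=0, M1=-32/13, M2=20/13, M3=0
seg 0: a=-3, c=M0/2=0, d=(M1−M0)/(6·2)=-8/39, b=Δ0−h0·(2M0+M1)/6=149/39
seg 1: a=3, c=M1/2=-16/13, d=(M2−M1)/(6·3)=2/9, b=Δ1−h1·(2M1+M2)/6=53/39
seg 2: a=2, c=M2/2=10/13, d=(M3−M2)/(6·2)=-5/39, b=Δ2−h2·(2M2+M3)/6=-1/39
t_q=13/2 → seg 2, τ=3/2; S=2+-1/39·τ+10/13·τ²+-5/39·τ³=339/104

  seg 0: a=-3 b=149/39 c=0 d=-8/39
  seg 1: a=3 b=53/39 c=-16/13 d=2/9
  seg 2: a=2 b=-1/39 c=10/13 d=-5/39
S(13/2) = 339/104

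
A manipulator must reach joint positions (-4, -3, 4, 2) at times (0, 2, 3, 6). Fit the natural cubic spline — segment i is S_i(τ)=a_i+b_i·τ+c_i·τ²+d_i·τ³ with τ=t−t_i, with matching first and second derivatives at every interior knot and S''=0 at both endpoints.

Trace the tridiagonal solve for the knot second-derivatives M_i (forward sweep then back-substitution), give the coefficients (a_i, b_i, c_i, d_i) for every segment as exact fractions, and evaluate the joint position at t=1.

Δ: Δ0=1/2, Δ1=7, Δ2=-2/3
row 1: diag=6, rhs=39; c'=1/6, d'=13/2
row 2: denom=8−1·1/6=47/6; d'=(-46−1·13/2)/(47/6)=-315/47
back: M2=-315/47
back: M1=13/2−1/6·-315/47=358/47
M: M0=0, M1=358/47, M2=-315/47, M3=0
seg 0: a=-4, c=M0/2=0, d=(M1−M0)/(6·2)=179/282, b=Δ0−h0·(2M0+M1)/6=-575/282
seg 1: a=-3, c=M1/2=179/47, d=(M2−M1)/(6·1)=-673/282, b=Δ1−h1·(2M1+M2)/6=1573/282
seg 2: a=4, c=M2/2=-315/94, d=(M3−M2)/(6·3)=35/94, b=Δ2−h2·(2M2+M3)/6=851/141
t_q=1 → seg 0, τ=1; S=-4+-575/282·τ+0·τ²+179/282·τ³=-254/47

  seg 0: a=-4 b=-575/282 c=0 d=179/282
  seg 1: a=-3 b=1573/282 c=179/47 d=-673/282
  seg 2: a=4 b=851/141 c=-315/94 d=35/94
S(1) = -254/47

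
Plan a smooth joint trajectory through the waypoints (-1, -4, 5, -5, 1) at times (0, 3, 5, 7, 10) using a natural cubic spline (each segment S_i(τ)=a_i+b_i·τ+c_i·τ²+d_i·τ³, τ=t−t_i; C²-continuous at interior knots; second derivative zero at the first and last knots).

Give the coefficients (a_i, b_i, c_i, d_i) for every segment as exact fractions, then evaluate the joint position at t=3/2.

  seg 0: a=-1 b=-73/20 c=0 d=53/180
  seg 1: a=-4 b=43/10 c=53/20 d=-51/40
  seg 2: a=5 b=-2/5 c=-5 d=27/20
  seg 3: a=-5 b=-21/5 c=31/10 d=-31/90
S(3/2) = -877/160

Δ: Δ0=-1, Δ1=9/2, Δ2=-5, Δ3=2
row 1: diag=10, rhs=33; c'=1/5, d'=33/10
row 2: denom=8−2·1/5=38/5; d'=(-57−2·33/10)/(38/5)=-159/19
row 3: denom=10−2·5/19=180/19; d'=(42−2·-159/19)/(180/19)=31/5
back: M3=31/5
back: M2=-159/19−5/19·31/5=-10
back: M1=33/10−1/5·-10=53/10
M: M0=0, M1=53/10, M2=-10, M3=31/5, M4=0
seg 0: a=-1, c=M0/2=0, d=(M1−M0)/(6·3)=53/180, b=Δ0−h0·(2M0+M1)/6=-73/20
seg 1: a=-4, c=M1/2=53/20, d=(M2−M1)/(6·2)=-51/40, b=Δ1−h1·(2M1+M2)/6=43/10
seg 2: a=5, c=M2/2=-5, d=(M3−M2)/(6·2)=27/20, b=Δ2−h2·(2M2+M3)/6=-2/5
seg 3: a=-5, c=M3/2=31/10, d=(M4−M3)/(6·3)=-31/90, b=Δ3−h3·(2M3+M4)/6=-21/5
t_q=3/2 → seg 0, τ=3/2; S=-1+-73/20·τ+0·τ²+53/180·τ³=-877/160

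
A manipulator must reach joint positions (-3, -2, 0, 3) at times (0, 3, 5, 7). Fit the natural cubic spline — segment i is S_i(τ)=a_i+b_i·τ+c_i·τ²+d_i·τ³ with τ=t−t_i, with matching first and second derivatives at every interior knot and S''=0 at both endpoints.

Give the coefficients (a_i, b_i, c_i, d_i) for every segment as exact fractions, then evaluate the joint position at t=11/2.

  seg 0: a=-3 b=37/228 c=0 d=13/684
  seg 1: a=-2 b=77/114 c=13/76 d=-1/228
  seg 2: a=0 b=149/114 c=11/76 d=-11/456
S(11/2) = 835/1216

Δ: Δ0=1/3, Δ1=1, Δ2=3/2
row 1: diag=10, rhs=4; c'=1/5, d'=2/5
row 2: denom=8−2·1/5=38/5; d'=(3−2·2/5)/(38/5)=11/38
back: M2=11/38
back: M1=2/5−1/5·11/38=13/38
M: M0=0, M1=13/38, M2=11/38, M3=0
seg 0: a=-3, c=M0/2=0, d=(M1−M0)/(6·3)=13/684, b=Δ0−h0·(2M0+M1)/6=37/228
seg 1: a=-2, c=M1/2=13/76, d=(M2−M1)/(6·2)=-1/228, b=Δ1−h1·(2M1+M2)/6=77/114
seg 2: a=0, c=M2/2=11/76, d=(M3−M2)/(6·2)=-11/456, b=Δ2−h2·(2M2+M3)/6=149/114
t_q=11/2 → seg 2, τ=1/2; S=0+149/114·τ+11/76·τ²+-11/456·τ³=835/1216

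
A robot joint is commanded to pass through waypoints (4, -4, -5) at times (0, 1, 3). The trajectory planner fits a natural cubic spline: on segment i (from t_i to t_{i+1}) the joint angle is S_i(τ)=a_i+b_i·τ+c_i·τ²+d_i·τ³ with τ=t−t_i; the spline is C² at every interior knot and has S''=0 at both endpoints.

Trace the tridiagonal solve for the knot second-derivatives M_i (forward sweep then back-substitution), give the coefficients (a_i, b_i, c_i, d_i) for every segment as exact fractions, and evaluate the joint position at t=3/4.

Δ: Δ0=-8, Δ1=-1/2
row 1: diag=6, rhs=45; c'=1/3, d'=15/2
back: M1=15/2
M: M0=0, M1=15/2, M2=0
seg 0: a=4, c=M0/2=0, d=(M1−M0)/(6·1)=5/4, b=Δ0−h0·(2M0+M1)/6=-37/4
seg 1: a=-4, c=M1/2=15/4, d=(M2−M1)/(6·2)=-5/8, b=Δ1−h1·(2M1+M2)/6=-11/2
t_q=3/4 → seg 0, τ=3/4; S=4+-37/4·τ+0·τ²+5/4·τ³=-617/256

  seg 0: a=4 b=-37/4 c=0 d=5/4
  seg 1: a=-4 b=-11/2 c=15/4 d=-5/8
S(3/4) = -617/256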